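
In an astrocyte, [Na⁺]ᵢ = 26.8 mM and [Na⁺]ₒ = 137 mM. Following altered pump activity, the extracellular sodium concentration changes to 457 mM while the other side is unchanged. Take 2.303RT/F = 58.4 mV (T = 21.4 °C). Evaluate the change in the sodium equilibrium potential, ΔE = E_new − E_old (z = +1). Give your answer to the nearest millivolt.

E_old = (58.4/1)·log₁₀(137/26.8) = 41.38 mV
E_new = (58.4/1)·log₁₀(457/26.8) = 71.94 mV
ΔE = 71.94 − (41.38) = 30.55 mV

31 mV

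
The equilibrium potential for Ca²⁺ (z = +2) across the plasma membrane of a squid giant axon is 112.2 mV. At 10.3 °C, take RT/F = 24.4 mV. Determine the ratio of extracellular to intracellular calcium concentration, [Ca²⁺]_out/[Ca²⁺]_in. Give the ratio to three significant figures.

ln([out]/[in]) = E·z/(24.4) = 112.2 × 2 / 24.4 = 9.1967
[out]/[in] = e^(9.1967) = 9865

9860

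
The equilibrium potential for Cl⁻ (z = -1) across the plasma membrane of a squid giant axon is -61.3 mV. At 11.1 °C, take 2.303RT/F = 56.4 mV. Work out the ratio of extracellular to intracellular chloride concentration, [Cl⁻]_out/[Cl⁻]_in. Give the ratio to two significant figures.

12

log₁₀([out]/[in]) = E·z/(56.4) = -61.3 × -1 / 56.4 = 1.0869
[out]/[in] = 10^(1.0869) = 12.21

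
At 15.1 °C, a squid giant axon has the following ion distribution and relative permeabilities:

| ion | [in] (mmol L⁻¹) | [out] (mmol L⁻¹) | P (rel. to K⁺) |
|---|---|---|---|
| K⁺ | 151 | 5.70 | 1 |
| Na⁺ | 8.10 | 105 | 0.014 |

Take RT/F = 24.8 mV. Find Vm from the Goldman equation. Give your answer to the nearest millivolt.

Vm = 24.8 · ln[(Σ P·[cation]ₒ + Σ P·[anion]ᵢ) / (Σ P·[cation]ᵢ + Σ P·[anion]ₒ)]
Numerator = 1×5.70 + 0.014×105 = 7.17
Denominator = 1×151 + 0.014×8.10 = 151.1
Vm = 24.8 · ln(0.047448) = 24.8 × (-3.0481) = -75.59 mV

-76 mV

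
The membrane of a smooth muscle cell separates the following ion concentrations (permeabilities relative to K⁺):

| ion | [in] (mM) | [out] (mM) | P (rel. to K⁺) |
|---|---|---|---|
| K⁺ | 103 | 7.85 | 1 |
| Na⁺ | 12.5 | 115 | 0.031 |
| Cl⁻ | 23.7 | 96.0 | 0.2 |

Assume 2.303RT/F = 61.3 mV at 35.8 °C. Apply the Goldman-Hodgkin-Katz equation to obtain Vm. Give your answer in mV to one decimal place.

-54.0 mV

Vm = 61.3 · log₁₀[(Σ P·[cation]ₒ + Σ P·[anion]ᵢ) / (Σ P·[cation]ᵢ + Σ P·[anion]ₒ)]
Numerator = 1×7.85 + 0.031×115 + 0.2×23.7 = 16.16
Denominator = 1×103 + 0.031×12.5 + 0.2×96.0 = 122.6
Vm = 61.3 · log₁₀(0.13178) = 61.3 × (-0.8801) = -53.95 mV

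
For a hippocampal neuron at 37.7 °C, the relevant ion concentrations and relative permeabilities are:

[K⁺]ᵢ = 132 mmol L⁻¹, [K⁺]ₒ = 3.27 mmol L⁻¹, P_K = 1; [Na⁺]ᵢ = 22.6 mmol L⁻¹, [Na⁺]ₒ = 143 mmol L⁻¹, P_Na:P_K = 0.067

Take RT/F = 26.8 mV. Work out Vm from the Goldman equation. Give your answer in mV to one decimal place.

-62.7 mV

Vm = 26.8 · ln[(Σ P·[cation]ₒ + Σ P·[anion]ᵢ) / (Σ P·[cation]ᵢ + Σ P·[anion]ₒ)]
Numerator = 1×3.27 + 0.067×143 = 12.85
Denominator = 1×132 + 0.067×22.6 = 133.5
Vm = 26.8 · ln(0.096252) = 26.8 × (-2.3408) = -62.73 mV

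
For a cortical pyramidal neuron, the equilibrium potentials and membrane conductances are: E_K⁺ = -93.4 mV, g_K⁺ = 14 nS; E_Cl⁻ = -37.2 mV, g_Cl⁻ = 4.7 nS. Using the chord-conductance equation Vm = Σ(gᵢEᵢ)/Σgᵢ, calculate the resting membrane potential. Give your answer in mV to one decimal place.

Σ gᵢEᵢ = 14·(-93.4) + 4.7·(-37.2) = -1482.44
Σ gᵢ = 14 + 4.7 = 18.7
Vm = -1482.44 / 18.7 = -79.27 mV

-79.3 mV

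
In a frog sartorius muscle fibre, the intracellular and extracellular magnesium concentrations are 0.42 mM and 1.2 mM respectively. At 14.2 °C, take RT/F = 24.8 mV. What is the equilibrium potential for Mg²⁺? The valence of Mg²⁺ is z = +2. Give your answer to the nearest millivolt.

13 mV

E = (24.8/z) · ln([Mg²⁺]_out/[Mg²⁺]_in) with z = +2.
= (24.8/2) · ln(1.2/0.42) = 12.40 · ln(2.857)
= 12.40 · (1.0498) = 13.02 mV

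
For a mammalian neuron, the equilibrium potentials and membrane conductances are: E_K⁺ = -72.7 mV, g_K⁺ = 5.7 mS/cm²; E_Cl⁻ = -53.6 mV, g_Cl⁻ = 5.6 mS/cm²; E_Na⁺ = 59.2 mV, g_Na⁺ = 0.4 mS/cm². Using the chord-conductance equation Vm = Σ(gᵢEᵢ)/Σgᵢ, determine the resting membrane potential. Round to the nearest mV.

Σ gᵢEᵢ = 5.7·(-72.7) + 5.6·(-53.6) + 0.4·(59.2) = -690.87
Σ gᵢ = 5.7 + 5.6 + 0.4 = 11.7
Vm = -690.87 / 11.7 = -59.05 mV

-59 mV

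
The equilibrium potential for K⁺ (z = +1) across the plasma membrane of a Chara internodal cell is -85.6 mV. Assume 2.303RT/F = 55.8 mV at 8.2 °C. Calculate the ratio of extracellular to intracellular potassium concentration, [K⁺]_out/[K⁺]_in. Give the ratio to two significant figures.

log₁₀([out]/[in]) = E·z/(55.8) = -85.6 × 1 / 55.8 = -1.5341
[out]/[in] = 10^(-1.5341) = 0.02924

0.029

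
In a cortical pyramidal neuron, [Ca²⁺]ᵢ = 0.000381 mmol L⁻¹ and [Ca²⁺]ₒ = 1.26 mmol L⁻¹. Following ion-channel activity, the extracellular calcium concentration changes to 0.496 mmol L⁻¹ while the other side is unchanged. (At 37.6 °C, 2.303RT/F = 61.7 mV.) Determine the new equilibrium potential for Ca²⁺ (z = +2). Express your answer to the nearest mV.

After the shift: [Ca²⁺]_out = 0.496, [Ca²⁺]_in = 0.000381 mmol L⁻¹.
E_new = (61.7/2)·log₁₀(0.496/0.000381) = 30.85 · (3.1146) = 96.08 mV

96 mV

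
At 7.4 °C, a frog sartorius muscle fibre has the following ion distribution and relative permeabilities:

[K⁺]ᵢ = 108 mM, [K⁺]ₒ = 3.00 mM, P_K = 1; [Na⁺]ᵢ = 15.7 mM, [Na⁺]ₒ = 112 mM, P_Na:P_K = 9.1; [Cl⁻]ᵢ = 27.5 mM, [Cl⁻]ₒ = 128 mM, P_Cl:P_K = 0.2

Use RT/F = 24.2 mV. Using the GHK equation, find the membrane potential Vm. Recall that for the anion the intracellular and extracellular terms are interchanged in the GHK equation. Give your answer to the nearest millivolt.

32 mV

Vm = 24.2 · ln[(Σ P·[cation]ₒ + Σ P·[anion]ᵢ) / (Σ P·[cation]ᵢ + Σ P·[anion]ₒ)]
Numerator = 1×3.00 + 9.1×112 + 0.2×27.5 = 1028
Denominator = 1×108 + 9.1×15.7 + 0.2×128 = 276.5
Vm = 24.2 · ln(3.7172) = 24.2 × (1.3130) = 31.77 mV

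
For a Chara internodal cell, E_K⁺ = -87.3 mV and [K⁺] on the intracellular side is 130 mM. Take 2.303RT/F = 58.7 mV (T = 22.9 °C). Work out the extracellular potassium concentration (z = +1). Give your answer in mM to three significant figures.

Nernst: E = (58.7/1) · log₁₀([out]/[in]), so log₁₀([out]/[in]) = -87.3 × 1 / 58.7 = -1.4872.
[out]/[in] = 10^(-1.4872) = 0.03257.
[out] = 0.03257 × 130 = 4.234 mM.

4.23 mM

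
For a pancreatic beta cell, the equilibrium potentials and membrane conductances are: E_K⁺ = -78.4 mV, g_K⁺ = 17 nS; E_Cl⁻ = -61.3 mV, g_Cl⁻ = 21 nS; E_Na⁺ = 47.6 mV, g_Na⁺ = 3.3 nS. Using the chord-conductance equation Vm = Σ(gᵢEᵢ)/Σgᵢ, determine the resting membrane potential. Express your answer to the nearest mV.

-60 mV

Σ gᵢEᵢ = 17·(-78.4) + 21·(-61.3) + 3.3·(47.6) = -2463.02
Σ gᵢ = 17 + 21 + 3.3 = 41.3
Vm = -2463.02 / 41.3 = -59.64 mV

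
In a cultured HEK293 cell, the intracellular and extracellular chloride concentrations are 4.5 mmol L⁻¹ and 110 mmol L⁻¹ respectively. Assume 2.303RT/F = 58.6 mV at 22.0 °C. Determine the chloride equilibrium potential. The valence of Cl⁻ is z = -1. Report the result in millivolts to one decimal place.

E = (58.6/z) · log₁₀([Cl⁻]_out/[Cl⁻]_in) with z = -1.
For an anion, dividing by z = -1 reverses the sign.
= (58.6/-1) · log₁₀(110/4.5) = -58.60 · log₁₀(24.44)
= -58.60 · (1.3882) = -81.35 mV

-81.3 mV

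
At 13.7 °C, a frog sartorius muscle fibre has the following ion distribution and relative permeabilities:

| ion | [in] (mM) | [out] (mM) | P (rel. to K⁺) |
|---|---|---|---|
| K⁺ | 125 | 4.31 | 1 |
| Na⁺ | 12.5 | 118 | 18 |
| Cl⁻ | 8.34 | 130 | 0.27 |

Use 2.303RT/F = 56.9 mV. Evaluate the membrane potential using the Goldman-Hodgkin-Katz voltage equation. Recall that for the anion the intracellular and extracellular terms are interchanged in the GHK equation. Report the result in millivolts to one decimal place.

Vm = 56.9 · log₁₀[(Σ P·[cation]ₒ + Σ P·[anion]ᵢ) / (Σ P·[cation]ᵢ + Σ P·[anion]ₒ)]
Numerator = 1×4.31 + 18×118 + 0.27×8.34 = 2131
Denominator = 1×125 + 18×12.5 + 0.27×130 = 385.1
Vm = 56.9 · log₁₀(5.5325) = 56.9 × (0.7429) = 42.27 mV

42.3 mV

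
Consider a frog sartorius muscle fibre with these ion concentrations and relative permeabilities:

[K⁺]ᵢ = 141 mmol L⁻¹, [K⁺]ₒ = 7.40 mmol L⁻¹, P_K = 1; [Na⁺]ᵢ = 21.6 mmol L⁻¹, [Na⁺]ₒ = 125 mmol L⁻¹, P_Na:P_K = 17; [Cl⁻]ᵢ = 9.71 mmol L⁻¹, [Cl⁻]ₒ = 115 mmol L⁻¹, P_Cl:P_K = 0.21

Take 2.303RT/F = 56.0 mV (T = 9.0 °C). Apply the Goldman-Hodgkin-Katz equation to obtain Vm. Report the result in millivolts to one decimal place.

33.8 mV

Vm = 56.0 · log₁₀[(Σ P·[cation]ₒ + Σ P·[anion]ᵢ) / (Σ P·[cation]ᵢ + Σ P·[anion]ₒ)]
Numerator = 1×7.40 + 17×125 + 0.21×9.71 = 2134
Denominator = 1×141 + 17×21.6 + 0.21×115 = 532.4
Vm = 56.0 · log₁₀(4.0095) = 56.0 × (0.6031) = 33.77 mV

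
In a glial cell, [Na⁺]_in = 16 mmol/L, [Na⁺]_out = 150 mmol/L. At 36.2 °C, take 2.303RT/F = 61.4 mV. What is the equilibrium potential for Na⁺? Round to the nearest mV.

60 mV

E = (61.4/z) · log₁₀([Na⁺]_out/[Na⁺]_in) with z = +1.
= (61.4/1) · log₁₀(150/16) = 61.40 · log₁₀(9.375)
= 61.40 · (0.9720) = 59.68 mV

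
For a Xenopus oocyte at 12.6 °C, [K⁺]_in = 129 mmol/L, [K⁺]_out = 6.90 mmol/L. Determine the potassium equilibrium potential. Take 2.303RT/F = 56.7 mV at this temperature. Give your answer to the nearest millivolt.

-72 mV

E = (56.7/z) · log₁₀([K⁺]_out/[K⁺]_in) with z = +1.
= (56.7/1) · log₁₀(6.90/129) = 56.70 · log₁₀(0.05349)
= 56.70 · (-1.2717) = -72.11 mV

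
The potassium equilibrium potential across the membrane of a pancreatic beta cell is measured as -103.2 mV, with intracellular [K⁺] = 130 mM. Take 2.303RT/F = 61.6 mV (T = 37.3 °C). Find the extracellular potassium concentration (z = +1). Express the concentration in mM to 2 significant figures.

Nernst: E = (61.6/1) · log₁₀([out]/[in]), so log₁₀([out]/[in]) = -103.2 × 1 / 61.6 = -1.6753.
[out]/[in] = 10^(-1.6753) = 0.02112.
[out] = 0.02112 × 130 = 2.745 mM.

2.7 mM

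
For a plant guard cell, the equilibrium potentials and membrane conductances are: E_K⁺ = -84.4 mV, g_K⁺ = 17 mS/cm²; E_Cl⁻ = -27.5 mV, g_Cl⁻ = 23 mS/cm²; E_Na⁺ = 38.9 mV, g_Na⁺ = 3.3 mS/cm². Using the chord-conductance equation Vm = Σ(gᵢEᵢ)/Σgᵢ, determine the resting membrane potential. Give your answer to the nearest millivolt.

-45 mV

Σ gᵢEᵢ = 17·(-84.4) + 23·(-27.5) + 3.3·(38.9) = -1938.93
Σ gᵢ = 17 + 23 + 3.3 = 43.3
Vm = -1938.93 / 43.3 = -44.78 mV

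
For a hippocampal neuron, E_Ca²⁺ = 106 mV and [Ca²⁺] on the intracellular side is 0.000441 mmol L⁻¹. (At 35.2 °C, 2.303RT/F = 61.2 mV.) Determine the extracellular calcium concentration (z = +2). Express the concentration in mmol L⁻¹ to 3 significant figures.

1.28 mmol L⁻¹

Nernst: E = (61.2/2) · log₁₀([out]/[in]), so log₁₀([out]/[in]) = 106.0 × 2 / 61.2 = 3.4641.
[out]/[in] = 10^(3.4641) = 2911.
[out] = 2911 × 0.000441 = 1.284 mmol L⁻¹.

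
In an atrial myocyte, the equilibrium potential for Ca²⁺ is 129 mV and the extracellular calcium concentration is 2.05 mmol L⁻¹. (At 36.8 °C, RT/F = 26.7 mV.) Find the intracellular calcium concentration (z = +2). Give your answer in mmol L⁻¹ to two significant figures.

0.00013 mmol L⁻¹

Nernst: E = (26.7/2) · ln([out]/[in]), so ln([out]/[in]) = 129.0 × 2 / 26.7 = 9.6629.
[out]/[in] = e^(9.6629) = 1.572e+04.
[in] = 2.05 / 1.572e+04 = 0.0001304 mmol L⁻¹.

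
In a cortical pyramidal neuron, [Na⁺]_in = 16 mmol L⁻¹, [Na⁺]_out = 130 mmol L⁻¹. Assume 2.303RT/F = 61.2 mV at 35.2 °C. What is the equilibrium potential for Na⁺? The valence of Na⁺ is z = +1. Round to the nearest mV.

E = (61.2/z) · log₁₀([Na⁺]_out/[Na⁺]_in) with z = +1.
= (61.2/1) · log₁₀(130/16) = 61.20 · log₁₀(8.125)
= 61.20 · (0.9098) = 55.68 mV

56 mV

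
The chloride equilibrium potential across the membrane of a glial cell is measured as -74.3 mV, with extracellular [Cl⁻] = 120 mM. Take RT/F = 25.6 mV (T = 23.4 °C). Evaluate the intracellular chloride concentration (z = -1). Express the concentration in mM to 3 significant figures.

6.59 mM

Nernst: E = (25.6/-1) · ln([out]/[in]), so ln([out]/[in]) = -74.3 × -1 / 25.6 = 2.9023.
[out]/[in] = e^(2.9023) = 18.22.
[in] = 120 / 18.22 = 6.587 mM.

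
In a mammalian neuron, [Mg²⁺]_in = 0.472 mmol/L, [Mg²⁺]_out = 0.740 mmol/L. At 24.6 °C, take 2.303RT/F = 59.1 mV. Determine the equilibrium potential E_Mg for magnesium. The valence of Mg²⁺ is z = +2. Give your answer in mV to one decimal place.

5.8 mV

E = (59.1/z) · log₁₀([Mg²⁺]_out/[Mg²⁺]_in) with z = +2.
= (59.1/2) · log₁₀(0.740/0.472) = 29.55 · log₁₀(1.568)
= 29.55 · (0.1953) = 5.77 mV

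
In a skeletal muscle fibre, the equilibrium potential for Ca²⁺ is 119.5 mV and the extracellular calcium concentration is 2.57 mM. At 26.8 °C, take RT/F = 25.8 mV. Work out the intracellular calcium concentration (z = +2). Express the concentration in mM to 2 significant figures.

0.00024 mM

Nernst: E = (25.8/2) · ln([out]/[in]), so ln([out]/[in]) = 119.5 × 2 / 25.8 = 9.2636.
[out]/[in] = e^(9.2636) = 1.055e+04.
[in] = 2.57 / 1.055e+04 = 0.0002437 mM.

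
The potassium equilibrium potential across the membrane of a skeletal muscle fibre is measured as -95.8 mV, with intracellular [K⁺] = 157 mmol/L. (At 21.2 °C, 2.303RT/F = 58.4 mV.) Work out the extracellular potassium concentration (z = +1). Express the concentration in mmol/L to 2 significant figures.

3.6 mmol/L

Nernst: E = (58.4/1) · log₁₀([out]/[in]), so log₁₀([out]/[in]) = -95.8 × 1 / 58.4 = -1.6404.
[out]/[in] = 10^(-1.6404) = 0.02289.
[out] = 0.02289 × 157 = 3.593 mmol/L.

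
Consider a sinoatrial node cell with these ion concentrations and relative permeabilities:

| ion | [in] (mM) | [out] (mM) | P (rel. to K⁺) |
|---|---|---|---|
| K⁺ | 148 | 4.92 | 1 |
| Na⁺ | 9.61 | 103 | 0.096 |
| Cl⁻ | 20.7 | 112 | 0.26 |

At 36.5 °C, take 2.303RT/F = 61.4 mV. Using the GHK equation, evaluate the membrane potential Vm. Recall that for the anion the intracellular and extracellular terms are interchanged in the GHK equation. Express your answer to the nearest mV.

-58 mV

Vm = 61.4 · log₁₀[(Σ P·[cation]ₒ + Σ P·[anion]ᵢ) / (Σ P·[cation]ᵢ + Σ P·[anion]ₒ)]
Numerator = 1×4.92 + 0.096×103 + 0.26×20.7 = 20.19
Denominator = 1×148 + 0.096×9.61 + 0.26×112 = 178
Vm = 61.4 · log₁₀(0.1134) = 61.4 × (-0.9454) = -58.05 mV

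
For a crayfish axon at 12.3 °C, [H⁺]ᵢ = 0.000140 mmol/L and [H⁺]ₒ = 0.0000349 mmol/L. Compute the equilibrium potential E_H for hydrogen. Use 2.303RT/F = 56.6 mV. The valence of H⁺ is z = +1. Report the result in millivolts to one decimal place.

-34.1 mV

E = (56.6/z) · log₁₀([H⁺]_out/[H⁺]_in) with z = +1.
= (56.6/1) · log₁₀(0.0000349/0.000140) = 56.60 · log₁₀(0.2493)
= 56.60 · (-0.6033) = -34.15 mV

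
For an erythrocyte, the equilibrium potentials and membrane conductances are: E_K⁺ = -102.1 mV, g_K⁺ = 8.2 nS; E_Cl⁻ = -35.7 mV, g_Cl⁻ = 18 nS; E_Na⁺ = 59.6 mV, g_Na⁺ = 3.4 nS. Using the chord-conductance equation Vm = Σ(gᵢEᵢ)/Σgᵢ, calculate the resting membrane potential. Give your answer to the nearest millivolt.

-43 mV

Σ gᵢEᵢ = 8.2·(-102.1) + 18·(-35.7) + 3.4·(59.6) = -1277.18
Σ gᵢ = 8.2 + 18 + 3.4 = 29.6
Vm = -1277.18 / 29.6 = -43.15 mV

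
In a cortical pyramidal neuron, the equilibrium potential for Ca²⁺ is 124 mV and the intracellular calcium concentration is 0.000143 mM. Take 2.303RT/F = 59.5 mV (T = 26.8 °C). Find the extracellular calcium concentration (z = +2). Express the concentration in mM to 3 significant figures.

Nernst: E = (59.5/2) · log₁₀([out]/[in]), so log₁₀([out]/[in]) = 124.0 × 2 / 59.5 = 4.1681.
[out]/[in] = 10^(4.1681) = 1.473e+04.
[out] = 1.473e+04 × 0.000143 = 2.106 mM.

2.11 mM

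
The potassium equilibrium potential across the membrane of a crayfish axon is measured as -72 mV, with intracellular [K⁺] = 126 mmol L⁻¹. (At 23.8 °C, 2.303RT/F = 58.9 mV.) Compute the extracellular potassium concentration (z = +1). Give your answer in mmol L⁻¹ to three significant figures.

7.55 mmol L⁻¹

Nernst: E = (58.9/1) · log₁₀([out]/[in]), so log₁₀([out]/[in]) = -72.0 × 1 / 58.9 = -1.2224.
[out]/[in] = 10^(-1.2224) = 0.05992.
[out] = 0.05992 × 126 = 7.55 mmol L⁻¹.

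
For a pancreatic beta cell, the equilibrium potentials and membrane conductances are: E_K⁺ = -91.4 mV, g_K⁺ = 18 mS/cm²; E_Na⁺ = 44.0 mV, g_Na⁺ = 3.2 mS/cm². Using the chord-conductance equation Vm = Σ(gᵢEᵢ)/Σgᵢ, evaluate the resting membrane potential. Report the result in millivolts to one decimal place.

Σ gᵢEᵢ = 18·(-91.4) + 3.2·(44.0) = -1504.40
Σ gᵢ = 18 + 3.2 = 21.2
Vm = -1504.40 / 21.2 = -70.96 mV

-71.0 mV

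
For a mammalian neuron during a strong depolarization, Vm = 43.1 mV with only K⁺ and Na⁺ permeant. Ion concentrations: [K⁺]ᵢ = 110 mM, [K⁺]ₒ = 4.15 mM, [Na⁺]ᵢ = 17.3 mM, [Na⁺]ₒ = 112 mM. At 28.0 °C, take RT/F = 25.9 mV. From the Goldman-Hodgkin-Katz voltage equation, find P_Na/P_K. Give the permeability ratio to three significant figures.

Let α = P_Na/P_K. GHK: Vm = 25.9·ln[(Kₒ + α·Naₒ)/(Kᵢ + α·Naᵢ)].
e^(Vm/25.9) = e^(43.1/25.9) = 5.2809
So 5.2809·(Kᵢ + α·Naᵢ) = Kₒ + α·Naₒ → α = (5.2809·110.0 − 4.15) / (112.0 − 5.2809·17.3)
α = (580.9 − 4.15) / (112.0 − 91.36) = 576.7/20.64 = 27.94

27.9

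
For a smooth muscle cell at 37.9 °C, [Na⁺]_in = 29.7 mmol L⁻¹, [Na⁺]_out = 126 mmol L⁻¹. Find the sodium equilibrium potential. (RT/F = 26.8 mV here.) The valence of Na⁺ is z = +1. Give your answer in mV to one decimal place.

38.7 mV

E = (26.8/z) · ln([Na⁺]_out/[Na⁺]_in) with z = +1.
= (26.8/1) · ln(126/29.7) = 26.80 · ln(4.242)
= 26.80 · (1.4451) = 38.73 mV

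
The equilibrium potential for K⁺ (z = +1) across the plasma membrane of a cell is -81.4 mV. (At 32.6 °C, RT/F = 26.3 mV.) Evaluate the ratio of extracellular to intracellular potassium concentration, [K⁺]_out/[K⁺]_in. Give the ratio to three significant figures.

0.0453

ln([out]/[in]) = E·z/(26.3) = -81.4 × 1 / 26.3 = -3.0951
[out]/[in] = e^(-3.0951) = 0.04527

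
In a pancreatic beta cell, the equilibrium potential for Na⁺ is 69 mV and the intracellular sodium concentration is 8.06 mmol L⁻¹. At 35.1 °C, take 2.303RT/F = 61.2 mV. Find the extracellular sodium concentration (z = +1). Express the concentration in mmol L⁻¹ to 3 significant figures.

108 mmol L⁻¹

Nernst: E = (61.2/1) · log₁₀([out]/[in]), so log₁₀([out]/[in]) = 69.0 × 1 / 61.2 = 1.1275.
[out]/[in] = 10^(1.1275) = 13.41.
[out] = 13.41 × 8.06 = 108.1 mmol L⁻¹.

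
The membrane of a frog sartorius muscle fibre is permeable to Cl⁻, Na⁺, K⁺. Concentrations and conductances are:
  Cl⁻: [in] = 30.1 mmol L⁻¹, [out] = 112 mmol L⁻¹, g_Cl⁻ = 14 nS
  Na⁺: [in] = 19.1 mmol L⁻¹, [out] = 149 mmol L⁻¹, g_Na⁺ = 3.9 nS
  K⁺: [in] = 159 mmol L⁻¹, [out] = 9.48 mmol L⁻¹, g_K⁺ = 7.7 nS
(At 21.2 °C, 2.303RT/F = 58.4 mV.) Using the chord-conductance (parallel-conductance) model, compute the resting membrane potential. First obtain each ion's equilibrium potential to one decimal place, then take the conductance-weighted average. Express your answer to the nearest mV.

-32 mV

E_Cl⁻ = (58.4/-1)·log₁₀(112/30.1) = -33.3 mV
E_Na⁺ = (58.4/1)·log₁₀(149/19.1) = 52.1 mV
E_K⁺ = (58.4/1)·log₁₀(9.48/159) = -71.5 mV
Vm = (Σ gᵢEᵢ)/(Σ gᵢ) = (14·-33.3 + 3.9·52.1 + 7.7·-71.5) / (14 + 3.9 + 7.7)
= -813.56 / 25.6 = -31.78 mV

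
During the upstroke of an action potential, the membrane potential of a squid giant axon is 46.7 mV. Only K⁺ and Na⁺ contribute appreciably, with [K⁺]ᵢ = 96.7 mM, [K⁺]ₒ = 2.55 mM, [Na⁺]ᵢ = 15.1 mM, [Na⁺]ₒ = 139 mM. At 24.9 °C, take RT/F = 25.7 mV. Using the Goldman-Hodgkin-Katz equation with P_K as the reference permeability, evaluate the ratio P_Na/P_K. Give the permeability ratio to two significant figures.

Let α = P_Na/P_K. GHK: Vm = 25.7·ln[(Kₒ + α·Naₒ)/(Kᵢ + α·Naᵢ)].
e^(Vm/25.7) = e^(46.7/25.7) = 6.1541
So 6.1541·(Kᵢ + α·Naᵢ) = Kₒ + α·Naₒ → α = (6.1541·96.7 − 2.55) / (139.0 − 6.1541·15.1)
α = (595.1 − 2.55) / (139.0 − 92.93) = 592.6/46.07 = 12.86

13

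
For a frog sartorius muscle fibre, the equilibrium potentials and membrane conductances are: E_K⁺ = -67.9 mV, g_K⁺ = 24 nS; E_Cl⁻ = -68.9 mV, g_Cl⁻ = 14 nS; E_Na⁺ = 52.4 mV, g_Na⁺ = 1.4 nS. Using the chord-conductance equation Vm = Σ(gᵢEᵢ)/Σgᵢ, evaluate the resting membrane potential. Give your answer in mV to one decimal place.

-64.0 mV

Σ gᵢEᵢ = 24·(-67.9) + 14·(-68.9) + 1.4·(52.4) = -2520.84
Σ gᵢ = 24 + 14 + 1.4 = 39.4
Vm = -2520.84 / 39.4 = -63.98 mV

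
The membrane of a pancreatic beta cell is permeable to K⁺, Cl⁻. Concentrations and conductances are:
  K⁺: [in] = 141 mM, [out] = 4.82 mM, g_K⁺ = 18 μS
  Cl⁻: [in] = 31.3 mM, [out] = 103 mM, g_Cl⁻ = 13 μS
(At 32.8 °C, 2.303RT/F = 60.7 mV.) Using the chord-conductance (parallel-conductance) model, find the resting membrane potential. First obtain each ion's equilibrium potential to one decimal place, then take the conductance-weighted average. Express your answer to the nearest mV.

-65 mV

E_K⁺ = (60.7/1)·log₁₀(4.82/141) = -89.0 mV
E_Cl⁻ = (60.7/-1)·log₁₀(103/31.3) = -31.4 mV
Vm = (Σ gᵢEᵢ)/(Σ gᵢ) = (18·-89.0 + 13·-31.4) / (18 + 13)
= -2010.20 / 31 = -64.85 mV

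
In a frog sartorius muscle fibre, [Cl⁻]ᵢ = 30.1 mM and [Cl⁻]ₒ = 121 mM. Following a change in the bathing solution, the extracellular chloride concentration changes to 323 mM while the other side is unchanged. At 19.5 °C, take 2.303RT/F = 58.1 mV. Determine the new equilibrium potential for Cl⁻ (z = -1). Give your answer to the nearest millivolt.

After the shift: [Cl⁻]_out = 323, [Cl⁻]_in = 30.1 mM.
E_new = (58.1/-1)·log₁₀(323/30.1) = -58.10 · (1.0306) = -59.88 mV

-60 mV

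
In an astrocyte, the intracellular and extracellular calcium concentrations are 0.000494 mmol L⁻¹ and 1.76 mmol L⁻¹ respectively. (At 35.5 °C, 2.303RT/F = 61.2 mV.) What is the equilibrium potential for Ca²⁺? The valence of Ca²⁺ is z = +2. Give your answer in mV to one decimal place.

E = (61.2/z) · log₁₀([Ca²⁺]_out/[Ca²⁺]_in) with z = +2.
= (61.2/2) · log₁₀(1.76/0.000494) = 30.60 · log₁₀(3563)
= 30.60 · (3.5518) = 108.68 mV

108.7 mV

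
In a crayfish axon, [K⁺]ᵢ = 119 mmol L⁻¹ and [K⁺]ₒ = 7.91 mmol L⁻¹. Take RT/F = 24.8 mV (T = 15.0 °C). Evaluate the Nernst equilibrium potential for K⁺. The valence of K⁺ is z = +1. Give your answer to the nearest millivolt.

-67 mV

E = (24.8/z) · ln([K⁺]_out/[K⁺]_in) with z = +1.
= (24.8/1) · ln(7.91/119) = 24.80 · ln(0.06647)
= 24.80 · (-2.7110) = -67.23 mV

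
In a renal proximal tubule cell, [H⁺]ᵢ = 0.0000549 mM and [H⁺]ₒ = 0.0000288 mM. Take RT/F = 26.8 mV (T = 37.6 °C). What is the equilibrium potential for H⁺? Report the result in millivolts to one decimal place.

-17.3 mV

E = (26.8/z) · ln([H⁺]_out/[H⁺]_in) with z = +1.
= (26.8/1) · ln(0.0000288/0.0000549) = 26.80 · ln(0.5246)
= 26.80 · (-0.6451) = -17.29 mV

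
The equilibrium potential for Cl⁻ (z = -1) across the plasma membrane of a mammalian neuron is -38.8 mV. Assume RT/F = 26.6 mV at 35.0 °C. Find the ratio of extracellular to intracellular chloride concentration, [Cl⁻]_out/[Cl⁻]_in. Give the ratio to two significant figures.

4.3

ln([out]/[in]) = E·z/(26.6) = -38.8 × -1 / 26.6 = 1.4586
[out]/[in] = e^(1.4586) = 4.3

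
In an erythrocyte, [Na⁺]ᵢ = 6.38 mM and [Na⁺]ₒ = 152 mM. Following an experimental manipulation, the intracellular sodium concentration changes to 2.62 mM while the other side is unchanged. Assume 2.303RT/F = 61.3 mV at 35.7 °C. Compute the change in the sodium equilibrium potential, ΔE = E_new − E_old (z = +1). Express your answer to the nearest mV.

E_old = (61.3/1)·log₁₀(152/6.38) = 84.41 mV
E_new = (61.3/1)·log₁₀(152/2.62) = 108.11 mV
ΔE = 108.11 − (84.41) = 23.69 mV

24 mV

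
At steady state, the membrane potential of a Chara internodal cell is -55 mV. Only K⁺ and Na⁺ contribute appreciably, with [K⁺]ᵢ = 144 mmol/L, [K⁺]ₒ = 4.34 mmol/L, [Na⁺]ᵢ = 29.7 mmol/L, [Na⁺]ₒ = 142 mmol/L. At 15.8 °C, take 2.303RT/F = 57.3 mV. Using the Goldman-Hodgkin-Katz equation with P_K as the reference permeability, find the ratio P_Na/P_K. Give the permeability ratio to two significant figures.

Let α = P_Na/P_K. GHK: Vm = 57.3·log₁₀[(Kₒ + α·Naₒ)/(Kᵢ + α·Naᵢ)].
10^(Vm/57.3) = 10^(-55.0/57.3) = 0.10968
So 0.10968·(Kᵢ + α·Naᵢ) = Kₒ + α·Naₒ → α = (0.10968·144.0 − 4.34) / (142.0 − 0.10968·29.7)
α = (15.79 − 4.34) / (142.0 − 3.258) = 11.45/138.7 = 0.08256

0.083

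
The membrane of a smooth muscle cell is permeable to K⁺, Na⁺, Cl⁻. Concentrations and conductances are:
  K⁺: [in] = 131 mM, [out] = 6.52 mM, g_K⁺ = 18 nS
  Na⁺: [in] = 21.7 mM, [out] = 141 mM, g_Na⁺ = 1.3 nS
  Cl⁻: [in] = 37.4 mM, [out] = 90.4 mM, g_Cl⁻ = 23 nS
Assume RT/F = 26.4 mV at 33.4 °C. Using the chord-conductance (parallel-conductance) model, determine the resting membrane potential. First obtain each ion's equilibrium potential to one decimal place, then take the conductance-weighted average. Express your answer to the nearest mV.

E_K⁺ = (26.4/1)·ln(6.52/131) = -79.2 mV
E_Na⁺ = (26.4/1)·ln(141/21.7) = 49.4 mV
E_Cl⁻ = (26.4/-1)·ln(90.4/37.4) = -23.3 mV
Vm = (Σ gᵢEᵢ)/(Σ gᵢ) = (18·-79.2 + 1.3·49.4 + 23·-23.3) / (18 + 1.3 + 23)
= -1897.28 / 42.3 = -44.85 mV

-45 mV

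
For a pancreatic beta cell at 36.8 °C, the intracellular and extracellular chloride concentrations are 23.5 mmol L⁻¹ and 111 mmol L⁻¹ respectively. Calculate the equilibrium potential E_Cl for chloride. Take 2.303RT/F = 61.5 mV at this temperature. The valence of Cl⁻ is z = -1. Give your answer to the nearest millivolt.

E = (61.5/z) · log₁₀([Cl⁻]_out/[Cl⁻]_in) with z = -1.
For an anion, dividing by z = -1 reverses the sign.
= (61.5/-1) · log₁₀(111/23.5) = -61.50 · log₁₀(4.723)
= -61.50 · (0.6743) = -41.47 mV

-41 mV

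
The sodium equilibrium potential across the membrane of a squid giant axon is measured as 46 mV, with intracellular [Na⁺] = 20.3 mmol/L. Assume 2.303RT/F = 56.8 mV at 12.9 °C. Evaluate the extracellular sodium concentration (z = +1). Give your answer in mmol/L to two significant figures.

Nernst: E = (56.8/1) · log₁₀([out]/[in]), so log₁₀([out]/[in]) = 46.0 × 1 / 56.8 = 0.8099.
[out]/[in] = 10^(0.8099) = 6.454.
[out] = 6.454 × 20.3 = 131 mmol/L.

130 mmol/L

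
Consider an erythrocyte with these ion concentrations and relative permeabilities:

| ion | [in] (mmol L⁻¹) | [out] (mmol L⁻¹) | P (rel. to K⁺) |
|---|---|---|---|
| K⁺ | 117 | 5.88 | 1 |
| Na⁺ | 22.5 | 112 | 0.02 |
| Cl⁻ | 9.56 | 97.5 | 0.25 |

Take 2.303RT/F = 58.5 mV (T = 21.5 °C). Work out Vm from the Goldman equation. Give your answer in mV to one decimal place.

Vm = 58.5 · log₁₀[(Σ P·[cation]ₒ + Σ P·[anion]ᵢ) / (Σ P·[cation]ᵢ + Σ P·[anion]ₒ)]
Numerator = 1×5.88 + 0.02×112 + 0.25×9.56 = 10.51
Denominator = 1×117 + 0.02×22.5 + 0.25×97.5 = 141.8
Vm = 58.5 · log₁₀(0.074105) = 58.5 × (-1.1302) = -66.11 mV

-66.1 mV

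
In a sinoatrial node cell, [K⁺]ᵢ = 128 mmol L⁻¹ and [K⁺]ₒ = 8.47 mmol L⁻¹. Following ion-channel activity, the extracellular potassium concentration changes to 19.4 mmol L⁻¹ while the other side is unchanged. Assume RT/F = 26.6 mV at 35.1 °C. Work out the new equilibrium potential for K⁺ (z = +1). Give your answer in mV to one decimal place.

After the shift: [K⁺]_out = 19.4, [K⁺]_in = 128 mmol L⁻¹.
E_new = (26.6/1)·ln(19.4/128) = 26.60 · (-1.8868) = -50.19 mV

-50.2 mV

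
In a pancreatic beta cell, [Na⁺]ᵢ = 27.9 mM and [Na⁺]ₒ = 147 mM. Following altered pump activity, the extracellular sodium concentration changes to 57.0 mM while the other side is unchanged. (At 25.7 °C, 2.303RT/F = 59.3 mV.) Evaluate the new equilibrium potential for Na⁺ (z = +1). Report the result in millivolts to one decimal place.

18.4 mV

After the shift: [Na⁺]_out = 57.0, [Na⁺]_in = 27.9 mM.
E_new = (59.3/1)·log₁₀(57.0/27.9) = 59.30 · (0.3103) = 18.40 mV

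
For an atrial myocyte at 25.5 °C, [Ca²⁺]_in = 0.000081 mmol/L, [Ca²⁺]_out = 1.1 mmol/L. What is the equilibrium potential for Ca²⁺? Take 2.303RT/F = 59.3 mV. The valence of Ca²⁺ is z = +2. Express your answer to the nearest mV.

123 mV

E = (59.3/z) · log₁₀([Ca²⁺]_out/[Ca²⁺]_in) with z = +2.
= (59.3/2) · log₁₀(1.1/0.000081) = 29.65 · log₁₀(1.358e+04)
= 29.65 · (4.1329) = 122.54 mV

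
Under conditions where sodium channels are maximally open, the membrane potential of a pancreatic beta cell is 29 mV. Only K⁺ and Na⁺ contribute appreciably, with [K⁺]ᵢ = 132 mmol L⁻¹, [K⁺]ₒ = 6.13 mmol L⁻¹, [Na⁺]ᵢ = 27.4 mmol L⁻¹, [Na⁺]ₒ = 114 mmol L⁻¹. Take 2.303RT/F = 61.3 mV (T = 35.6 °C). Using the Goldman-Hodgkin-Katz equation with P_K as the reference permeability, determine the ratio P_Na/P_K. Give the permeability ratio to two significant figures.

12

Let α = P_Na/P_K. GHK: Vm = 61.3·log₁₀[(Kₒ + α·Naₒ)/(Kᵢ + α·Naᵢ)].
10^(Vm/61.3) = 10^(29.0/61.3) = 2.9722
So 2.9722·(Kᵢ + α·Naᵢ) = Kₒ + α·Naₒ → α = (2.9722·132.0 − 6.13) / (114.0 − 2.9722·27.4)
α = (392.3 − 6.13) / (114.0 − 81.44) = 386.2/32.56 = 11.86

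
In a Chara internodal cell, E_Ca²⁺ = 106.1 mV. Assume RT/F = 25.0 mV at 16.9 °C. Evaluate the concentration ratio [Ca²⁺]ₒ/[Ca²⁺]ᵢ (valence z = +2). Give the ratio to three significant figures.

ln([out]/[in]) = E·z/(25.0) = 106.1 × 2 / 25.0 = 8.4880
[out]/[in] = e^(8.4880) = 4856

4860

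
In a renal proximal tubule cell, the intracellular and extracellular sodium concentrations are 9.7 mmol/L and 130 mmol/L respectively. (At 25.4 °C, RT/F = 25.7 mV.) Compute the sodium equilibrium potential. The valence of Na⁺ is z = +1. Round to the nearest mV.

E = (25.7/z) · ln([Na⁺]_out/[Na⁺]_in) with z = +1.
= (25.7/1) · ln(130/9.7) = 25.70 · ln(13.4)
= 25.70 · (2.5954) = 66.70 mV

67 mV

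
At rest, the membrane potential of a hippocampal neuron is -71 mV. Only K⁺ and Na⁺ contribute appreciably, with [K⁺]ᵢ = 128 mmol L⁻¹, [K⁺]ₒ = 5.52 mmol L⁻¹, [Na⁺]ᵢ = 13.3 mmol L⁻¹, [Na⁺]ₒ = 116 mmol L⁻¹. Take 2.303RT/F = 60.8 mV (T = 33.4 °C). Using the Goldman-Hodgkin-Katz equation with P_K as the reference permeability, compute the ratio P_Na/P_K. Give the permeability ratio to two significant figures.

0.028

Let α = P_Na/P_K. GHK: Vm = 60.8·log₁₀[(Kₒ + α·Naₒ)/(Kᵢ + α·Naᵢ)].
10^(Vm/60.8) = 10^(-71.0/60.8) = 0.067957
So 0.067957·(Kᵢ + α·Naᵢ) = Kₒ + α·Naₒ → α = (0.067957·128.0 − 5.52) / (116.0 − 0.067957·13.3)
α = (8.699 − 5.52) / (116.0 − 0.9038) = 3.179/115.1 = 0.02762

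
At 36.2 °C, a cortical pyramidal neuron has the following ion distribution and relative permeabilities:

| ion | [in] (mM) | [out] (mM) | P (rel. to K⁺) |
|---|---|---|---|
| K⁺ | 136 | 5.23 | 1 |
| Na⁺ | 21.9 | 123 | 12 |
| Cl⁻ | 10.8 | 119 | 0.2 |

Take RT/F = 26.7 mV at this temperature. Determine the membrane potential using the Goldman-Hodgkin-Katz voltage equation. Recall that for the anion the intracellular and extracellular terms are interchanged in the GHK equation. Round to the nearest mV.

Vm = 26.7 · ln[(Σ P·[cation]ₒ + Σ P·[anion]ᵢ) / (Σ P·[cation]ᵢ + Σ P·[anion]ₒ)]
Numerator = 1×5.23 + 12×123 + 0.2×10.8 = 1483
Denominator = 1×136 + 12×21.9 + 0.2×119 = 422.6
Vm = 26.7 · ln(3.5102) = 26.7 × (1.2557) = 33.53 mV

34 mV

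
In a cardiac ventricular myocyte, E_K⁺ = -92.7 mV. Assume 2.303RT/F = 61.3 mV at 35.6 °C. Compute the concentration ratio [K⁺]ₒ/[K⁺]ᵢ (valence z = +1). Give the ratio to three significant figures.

log₁₀([out]/[in]) = E·z/(61.3) = -92.7 × 1 / 61.3 = -1.5122
[out]/[in] = 10^(-1.5122) = 0.03074

0.0307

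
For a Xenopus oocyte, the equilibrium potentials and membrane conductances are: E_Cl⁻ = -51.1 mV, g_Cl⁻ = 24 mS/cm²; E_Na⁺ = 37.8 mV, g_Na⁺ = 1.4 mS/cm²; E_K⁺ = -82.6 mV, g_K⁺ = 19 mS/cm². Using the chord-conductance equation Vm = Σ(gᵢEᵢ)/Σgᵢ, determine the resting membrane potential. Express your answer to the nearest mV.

Σ gᵢEᵢ = 24·(-51.1) + 1.4·(37.8) + 19·(-82.6) = -2742.88
Σ gᵢ = 24 + 1.4 + 19 = 44.4
Vm = -2742.88 / 44.4 = -61.78 mV

-62 mV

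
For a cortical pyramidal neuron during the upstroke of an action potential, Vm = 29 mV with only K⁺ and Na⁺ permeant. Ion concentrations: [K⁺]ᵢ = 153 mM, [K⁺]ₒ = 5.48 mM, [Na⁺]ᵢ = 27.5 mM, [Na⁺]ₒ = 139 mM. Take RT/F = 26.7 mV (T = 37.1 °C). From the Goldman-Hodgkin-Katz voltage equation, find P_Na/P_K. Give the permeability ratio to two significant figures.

7.8

Let α = P_Na/P_K. GHK: Vm = 26.7·ln[(Kₒ + α·Naₒ)/(Kᵢ + α·Naᵢ)].
e^(Vm/26.7) = e^(29.0/26.7) = 2.9628
So 2.9628·(Kᵢ + α·Naᵢ) = Kₒ + α·Naₒ → α = (2.9628·153.0 − 5.48) / (139.0 − 2.9628·27.5)
α = (453.3 − 5.48) / (139.0 − 81.48) = 447.8/57.52 = 7.785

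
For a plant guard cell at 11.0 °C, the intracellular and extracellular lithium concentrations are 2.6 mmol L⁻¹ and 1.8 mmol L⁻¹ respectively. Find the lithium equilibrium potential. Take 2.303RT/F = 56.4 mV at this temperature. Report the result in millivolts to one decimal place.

-9.0 mV

E = (56.4/z) · log₁₀([Li⁺]_out/[Li⁺]_in) with z = +1.
= (56.4/1) · log₁₀(1.8/2.6) = 56.40 · log₁₀(0.6923)
= 56.40 · (-0.1597) = -9.01 mV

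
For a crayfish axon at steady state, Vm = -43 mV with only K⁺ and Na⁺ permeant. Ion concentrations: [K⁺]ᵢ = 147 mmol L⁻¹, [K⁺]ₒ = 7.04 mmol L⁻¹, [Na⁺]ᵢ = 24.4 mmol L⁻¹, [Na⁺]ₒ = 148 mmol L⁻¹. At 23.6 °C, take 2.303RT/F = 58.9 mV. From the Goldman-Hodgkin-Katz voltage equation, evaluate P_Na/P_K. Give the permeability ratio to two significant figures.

0.14

Let α = P_Na/P_K. GHK: Vm = 58.9·log₁₀[(Kₒ + α·Naₒ)/(Kᵢ + α·Naᵢ)].
10^(Vm/58.9) = 10^(-43.0/58.9) = 0.18619
So 0.18619·(Kᵢ + α·Naᵢ) = Kₒ + α·Naₒ → α = (0.18619·147.0 − 7.04) / (148.0 − 0.18619·24.4)
α = (27.37 − 7.04) / (148.0 − 4.543) = 20.33/143.5 = 0.1417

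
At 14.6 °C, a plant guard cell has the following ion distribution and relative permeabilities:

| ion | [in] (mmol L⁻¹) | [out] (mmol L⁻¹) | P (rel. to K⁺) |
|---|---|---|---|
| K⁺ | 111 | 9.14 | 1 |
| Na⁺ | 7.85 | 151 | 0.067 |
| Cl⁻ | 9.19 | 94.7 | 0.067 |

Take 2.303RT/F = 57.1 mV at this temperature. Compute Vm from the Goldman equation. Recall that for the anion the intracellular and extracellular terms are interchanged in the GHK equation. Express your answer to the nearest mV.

-44 mV

Vm = 57.1 · log₁₀[(Σ P·[cation]ₒ + Σ P·[anion]ᵢ) / (Σ P·[cation]ᵢ + Σ P·[anion]ₒ)]
Numerator = 1×9.14 + 0.067×151 + 0.067×9.19 = 19.87
Denominator = 1×111 + 0.067×7.85 + 0.067×94.7 = 117.9
Vm = 57.1 · log₁₀(0.1686) = 57.1 × (-0.7731) = -44.15 mV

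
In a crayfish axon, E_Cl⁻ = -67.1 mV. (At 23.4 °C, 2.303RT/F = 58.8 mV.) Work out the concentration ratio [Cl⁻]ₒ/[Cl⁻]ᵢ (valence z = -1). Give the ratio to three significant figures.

13.8

log₁₀([out]/[in]) = E·z/(58.8) = -67.1 × -1 / 58.8 = 1.1412
[out]/[in] = 10^(1.1412) = 13.84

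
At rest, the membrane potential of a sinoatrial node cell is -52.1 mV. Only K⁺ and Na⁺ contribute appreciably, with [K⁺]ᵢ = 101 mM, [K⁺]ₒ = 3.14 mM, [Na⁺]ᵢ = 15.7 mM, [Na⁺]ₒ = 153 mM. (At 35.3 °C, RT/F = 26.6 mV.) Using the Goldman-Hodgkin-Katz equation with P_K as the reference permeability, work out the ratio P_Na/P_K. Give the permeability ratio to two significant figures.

Let α = P_Na/P_K. GHK: Vm = 26.6·ln[(Kₒ + α·Naₒ)/(Kᵢ + α·Naᵢ)].
e^(Vm/26.6) = e^(-52.1/26.6) = 0.14105
So 0.14105·(Kᵢ + α·Naᵢ) = Kₒ + α·Naₒ → α = (0.14105·101.0 − 3.14) / (153.0 − 0.14105·15.7)
α = (14.25 − 3.14) / (153.0 − 2.214) = 11.11/150.8 = 0.07365

0.074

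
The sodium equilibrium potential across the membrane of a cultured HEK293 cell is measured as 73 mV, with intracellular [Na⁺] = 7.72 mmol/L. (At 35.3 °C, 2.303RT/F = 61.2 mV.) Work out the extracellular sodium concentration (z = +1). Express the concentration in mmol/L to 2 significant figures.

Nernst: E = (61.2/1) · log₁₀([out]/[in]), so log₁₀([out]/[in]) = 73.0 × 1 / 61.2 = 1.1928.
[out]/[in] = 10^(1.1928) = 15.59.
[out] = 15.59 × 7.72 = 120.3 mmol/L.

120 mmol/L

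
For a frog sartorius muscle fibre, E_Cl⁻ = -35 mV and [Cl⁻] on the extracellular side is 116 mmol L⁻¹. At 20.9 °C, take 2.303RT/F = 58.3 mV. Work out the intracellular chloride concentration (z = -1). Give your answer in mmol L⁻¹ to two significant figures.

29 mmol L⁻¹

Nernst: E = (58.3/-1) · log₁₀([out]/[in]), so log₁₀([out]/[in]) = -35.0 × -1 / 58.3 = 0.6003.
[out]/[in] = 10^(0.6003) = 3.984.
[in] = 116 / 3.984 = 29.11 mmol L⁻¹.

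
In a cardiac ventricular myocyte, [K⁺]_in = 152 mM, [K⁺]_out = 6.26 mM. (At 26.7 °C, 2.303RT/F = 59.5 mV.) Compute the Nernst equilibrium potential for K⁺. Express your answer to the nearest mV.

-82 mV

E = (59.5/z) · log₁₀([K⁺]_out/[K⁺]_in) with z = +1.
= (59.5/1) · log₁₀(6.26/152) = 59.50 · log₁₀(0.04118)
= 59.50 · (-1.3853) = -82.42 mV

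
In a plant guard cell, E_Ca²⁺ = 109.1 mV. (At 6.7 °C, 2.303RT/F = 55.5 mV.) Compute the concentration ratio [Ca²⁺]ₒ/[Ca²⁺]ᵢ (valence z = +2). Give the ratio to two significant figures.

log₁₀([out]/[in]) = E·z/(55.5) = 109.1 × 2 / 55.5 = 3.9315
[out]/[in] = 10^(3.9315) = 8541

8500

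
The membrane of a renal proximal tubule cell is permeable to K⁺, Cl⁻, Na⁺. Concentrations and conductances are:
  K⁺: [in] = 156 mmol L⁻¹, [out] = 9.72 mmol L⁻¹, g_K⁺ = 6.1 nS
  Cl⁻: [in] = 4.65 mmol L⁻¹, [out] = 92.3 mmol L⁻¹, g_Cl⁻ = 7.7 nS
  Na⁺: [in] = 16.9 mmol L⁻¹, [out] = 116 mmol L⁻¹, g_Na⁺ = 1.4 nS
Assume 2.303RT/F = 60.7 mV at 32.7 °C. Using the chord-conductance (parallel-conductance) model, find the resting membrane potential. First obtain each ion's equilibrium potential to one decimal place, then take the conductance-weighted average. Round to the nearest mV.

-65 mV

E_K⁺ = (60.7/1)·log₁₀(9.72/156) = -73.2 mV
E_Cl⁻ = (60.7/-1)·log₁₀(92.3/4.65) = -78.8 mV
E_Na⁺ = (60.7/1)·log₁₀(116/16.9) = 50.8 mV
Vm = (Σ gᵢEᵢ)/(Σ gᵢ) = (6.1·-73.2 + 7.7·-78.8 + 1.4·50.8) / (6.1 + 7.7 + 1.4)
= -982.16 / 15.2 = -64.62 mV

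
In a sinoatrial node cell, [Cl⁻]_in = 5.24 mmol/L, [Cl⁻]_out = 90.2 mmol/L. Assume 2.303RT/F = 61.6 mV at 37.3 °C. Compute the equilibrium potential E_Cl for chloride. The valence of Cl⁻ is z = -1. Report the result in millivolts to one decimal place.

E = (61.6/z) · log₁₀([Cl⁻]_out/[Cl⁻]_in) with z = -1.
For an anion, dividing by z = -1 reverses the sign.
= (61.6/-1) · log₁₀(90.2/5.24) = -61.60 · log₁₀(17.21)
= -61.60 · (1.2359) = -76.13 mV

-76.1 mV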